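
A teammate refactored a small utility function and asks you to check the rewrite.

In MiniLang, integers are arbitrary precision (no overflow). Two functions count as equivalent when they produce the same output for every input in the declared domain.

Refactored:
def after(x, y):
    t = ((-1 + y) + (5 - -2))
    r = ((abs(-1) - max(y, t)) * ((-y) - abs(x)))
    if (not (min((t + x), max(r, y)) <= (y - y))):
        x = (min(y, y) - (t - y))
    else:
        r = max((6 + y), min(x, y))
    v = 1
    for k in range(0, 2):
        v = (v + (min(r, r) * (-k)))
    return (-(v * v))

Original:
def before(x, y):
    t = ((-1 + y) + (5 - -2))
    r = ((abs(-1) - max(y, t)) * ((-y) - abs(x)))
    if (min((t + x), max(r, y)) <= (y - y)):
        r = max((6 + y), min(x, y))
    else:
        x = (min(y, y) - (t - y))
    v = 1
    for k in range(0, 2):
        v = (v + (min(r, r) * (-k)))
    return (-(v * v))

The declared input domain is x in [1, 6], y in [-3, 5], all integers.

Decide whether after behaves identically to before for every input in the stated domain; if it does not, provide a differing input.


Side by side, the visible changes include: boolean connective usage differs.
Spot check at x=5, y=-2 — before: t = 4; r = 9; (min((t + x), max(r, y)) <= (y - y)) -> false; x = -8; v = 1; [k=0]; v = 1; [k=1]; v = -8; return -64. after: t = 4; r = 9; (not (min((t + x), max(r, y)) <= (y - y))) -> true; x = -8; v = 1; [k=0]; v = 1; [k=1]; v = -8; return -64. Both give -64.
An exhaustive pass over the 54 declared inputs shows identical outputs.
verdict: equivalent


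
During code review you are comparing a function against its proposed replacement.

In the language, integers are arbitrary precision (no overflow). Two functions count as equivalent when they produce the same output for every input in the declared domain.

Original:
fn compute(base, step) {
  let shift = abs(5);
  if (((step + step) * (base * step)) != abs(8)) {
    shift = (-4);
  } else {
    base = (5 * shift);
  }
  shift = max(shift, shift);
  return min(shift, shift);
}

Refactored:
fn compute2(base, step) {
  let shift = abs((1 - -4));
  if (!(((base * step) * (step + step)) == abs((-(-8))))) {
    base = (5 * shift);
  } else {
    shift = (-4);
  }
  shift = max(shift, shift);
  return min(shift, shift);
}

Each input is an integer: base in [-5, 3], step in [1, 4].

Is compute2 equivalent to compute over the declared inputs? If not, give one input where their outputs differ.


Consider the input base=-5, step=1.
compute: shift becomes 5; next (((step + step) * (base * step)) != abs(8)) evaluates to true; next shift becomes -4; next shift becomes -4; next final value -4
compute2: shift becomes 5; next (!(((base * step) * (step + step)) == abs((-(-8))))) evaluates to true; next base becomes 25; next shift becomes 5; next final value 5
-4 against 5: the behavior changed.
verdict: not equivalent; witness: base=-5, step=1


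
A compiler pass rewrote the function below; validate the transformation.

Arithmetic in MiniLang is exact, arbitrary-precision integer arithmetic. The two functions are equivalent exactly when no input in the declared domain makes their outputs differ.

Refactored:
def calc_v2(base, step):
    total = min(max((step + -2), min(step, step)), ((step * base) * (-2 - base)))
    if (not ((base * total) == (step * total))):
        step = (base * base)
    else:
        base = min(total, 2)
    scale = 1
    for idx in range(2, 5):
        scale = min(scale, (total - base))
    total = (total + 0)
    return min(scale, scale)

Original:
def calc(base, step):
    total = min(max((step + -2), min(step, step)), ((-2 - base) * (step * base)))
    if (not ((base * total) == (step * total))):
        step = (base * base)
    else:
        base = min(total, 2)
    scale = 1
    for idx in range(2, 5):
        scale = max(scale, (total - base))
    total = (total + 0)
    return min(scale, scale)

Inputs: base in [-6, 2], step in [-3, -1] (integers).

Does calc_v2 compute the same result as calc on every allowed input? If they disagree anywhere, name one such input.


Take base=-6, step=-3.
calc: total = -3; (not ((base * total) == (step * total))) -> true; step = 36; scale = 1; [idx=2]; scale = 3; [idx=3]; scale = 3; [idx=4]; scale = 3; total = -3; return 3
calc_v2: total = -3; (not ((base * total) == (step * total))) -> true; step = 36; scale = 1; [idx=2]; scale = 1; [idx=3]; scale = 1; [idx=4]; scale = 1; total = -3; return 1
3 against 1: the behavior changed.
verdict: not equivalent; witness: base=-6, step=-3


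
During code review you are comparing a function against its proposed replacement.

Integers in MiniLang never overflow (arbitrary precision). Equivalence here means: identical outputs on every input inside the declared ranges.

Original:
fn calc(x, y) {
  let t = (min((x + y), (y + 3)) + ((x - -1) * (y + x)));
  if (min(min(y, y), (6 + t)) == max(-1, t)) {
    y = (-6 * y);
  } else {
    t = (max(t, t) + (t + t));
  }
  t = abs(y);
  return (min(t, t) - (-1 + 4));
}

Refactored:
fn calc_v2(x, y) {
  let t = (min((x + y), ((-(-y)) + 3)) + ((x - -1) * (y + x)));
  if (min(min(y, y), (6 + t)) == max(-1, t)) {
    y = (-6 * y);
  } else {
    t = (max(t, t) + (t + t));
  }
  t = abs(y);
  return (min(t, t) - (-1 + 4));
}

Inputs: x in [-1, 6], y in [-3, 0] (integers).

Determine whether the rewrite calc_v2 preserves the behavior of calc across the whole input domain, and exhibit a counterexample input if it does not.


Behavior is preserved: although same computation, different form, the outputs never diverge.
One worked example (x=3, y=-3) — calc: t becomes 0; next (min(min(y, y), (6 + t)) == max(-1, t)) evaluates to false; next t becomes 0; next t becomes 3; next final value 0; calc_v2: t becomes 0; next (min(min(y, y), (6 + t)) == max(-1, t)) evaluates to false; next t becomes 0; next t becomes 3; next final value 0; agreement on 0.
Checked all 32 inputs in the declared domain: the outputs agree on every one.
verdict: equivalent


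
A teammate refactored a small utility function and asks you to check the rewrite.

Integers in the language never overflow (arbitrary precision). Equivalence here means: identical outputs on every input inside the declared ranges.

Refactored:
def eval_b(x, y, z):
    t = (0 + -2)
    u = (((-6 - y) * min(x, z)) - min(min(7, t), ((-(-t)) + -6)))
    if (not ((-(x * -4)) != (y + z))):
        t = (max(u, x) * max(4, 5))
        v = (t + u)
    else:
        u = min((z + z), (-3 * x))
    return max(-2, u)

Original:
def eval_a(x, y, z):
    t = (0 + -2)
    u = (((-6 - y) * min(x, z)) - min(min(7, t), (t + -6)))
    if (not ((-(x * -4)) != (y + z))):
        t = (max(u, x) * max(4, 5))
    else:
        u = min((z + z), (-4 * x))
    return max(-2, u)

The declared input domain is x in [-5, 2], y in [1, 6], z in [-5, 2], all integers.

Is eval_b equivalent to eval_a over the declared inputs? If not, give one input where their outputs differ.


There is a counterexample at x=-1, y=1, z=2: 4 on one side, 3 on the other.
eval_a: t = -2; u = 15; (not ((-(x * -4)) != (y + z))) -> false; u = 4; return 4
eval_b: t = -2; u = 15; (not ((-(x * -4)) != (y + z))) -> false; u = 3; return 3
verdict: not equivalent; witness: x=-1, y=1, z=2


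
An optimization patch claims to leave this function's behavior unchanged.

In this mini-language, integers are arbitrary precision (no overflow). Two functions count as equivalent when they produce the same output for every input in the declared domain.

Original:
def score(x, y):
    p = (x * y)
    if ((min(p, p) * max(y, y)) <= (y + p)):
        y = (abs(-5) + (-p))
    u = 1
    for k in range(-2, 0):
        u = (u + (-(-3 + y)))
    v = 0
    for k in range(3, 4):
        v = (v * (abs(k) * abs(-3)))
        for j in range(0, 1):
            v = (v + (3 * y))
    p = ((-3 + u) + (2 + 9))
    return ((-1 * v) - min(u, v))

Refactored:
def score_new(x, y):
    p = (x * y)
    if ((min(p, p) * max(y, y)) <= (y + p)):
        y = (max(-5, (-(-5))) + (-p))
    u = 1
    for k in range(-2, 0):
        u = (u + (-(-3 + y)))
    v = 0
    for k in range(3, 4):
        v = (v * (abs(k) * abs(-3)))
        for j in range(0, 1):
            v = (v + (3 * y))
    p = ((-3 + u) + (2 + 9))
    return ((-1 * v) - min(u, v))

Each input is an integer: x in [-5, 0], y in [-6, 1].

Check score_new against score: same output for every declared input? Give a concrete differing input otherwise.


Reading the diff, among the changes: min/max/abs usage differs; and constant usage differs.
Spot check at x=-3, y=1 — score: p := -3 | ((min(p, p) * max(y, y)) <= (y + p)): true | y := 8 | u := 1 | iter k=-2: | u := -4 | iter k=-1: | u := -9 | v := 0 | iter k=3: | v := 0 | iter j=0: | v := 24 | p := -1 | result -15. score_new: p := -3 | ((min(p, p) * max(y, y)) <= (y + p)): true | y := 8 | u := 1 | iter k=-2: | u := -4 | iter k=-1: | u := -9 | v := 0 | iter k=3: | v := 0 | iter j=0: | v := 24 | p := -1 | result -15. Both give -15.
Checked all 48 inputs in the declared domain: the outputs agree on every one.
verdict: equivalent


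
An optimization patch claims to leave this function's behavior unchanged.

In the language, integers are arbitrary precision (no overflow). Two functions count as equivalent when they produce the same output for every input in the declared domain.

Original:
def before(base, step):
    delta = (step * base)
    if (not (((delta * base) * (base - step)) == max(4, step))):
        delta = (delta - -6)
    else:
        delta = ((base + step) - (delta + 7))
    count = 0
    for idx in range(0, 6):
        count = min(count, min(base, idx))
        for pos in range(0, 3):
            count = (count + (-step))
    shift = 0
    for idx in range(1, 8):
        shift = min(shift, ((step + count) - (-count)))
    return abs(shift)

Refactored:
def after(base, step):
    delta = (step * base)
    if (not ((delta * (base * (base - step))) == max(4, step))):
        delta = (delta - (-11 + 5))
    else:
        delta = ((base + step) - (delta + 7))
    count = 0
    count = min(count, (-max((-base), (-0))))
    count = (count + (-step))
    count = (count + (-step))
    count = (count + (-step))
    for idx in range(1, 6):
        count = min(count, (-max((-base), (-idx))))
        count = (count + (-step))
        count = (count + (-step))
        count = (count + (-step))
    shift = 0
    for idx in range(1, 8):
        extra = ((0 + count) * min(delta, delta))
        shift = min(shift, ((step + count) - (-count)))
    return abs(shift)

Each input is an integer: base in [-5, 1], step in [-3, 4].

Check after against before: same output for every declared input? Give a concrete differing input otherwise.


The two are interchangeable: min/max/abs usage differs, loop structure differs, local variable names differ, constant usage differs, statement counts differ, arithmetic usage differs, and every declared input agrees.
One worked example (base=-5, step=-1) — before: delta := 5 | (not (((delta * base) * (base - step)) == max(4, step))): true | delta := 11 | count := 0 | iter idx=0: | count := -5 | iter pos=0: | count := -4 | iter pos=1: | count := -3 | iter pos=2: | count := -2 | iter idx=1: | count := -5 | iter pos=0: | count := -4 | iter pos=1: | count := -3 | iter pos=2: | count := -2 | iter idx=2: | count := -5 | iter pos=0: | count := -4 | iter pos=1: | count := -3 | iter pos=2: | count := -2 | iter idx=3: | count := -5 | iter pos=0: | count := -4 | iter pos=1: | count := -3 | iter pos=2: | count := -2 | iter idx=4: | count := -5 | iter pos=0: | count := -4 | iter pos=1: | count := -3 | iter pos=2: | count := -2 | iter idx=5: | count := -5 | iter pos=0: | count := -4 | iter pos=1: | count := -3 | iter pos=2: | count := -2 | shift := 0 | iter idx=1: | shift := -5 | iter idx=2: | shift := -5 | iter idx=3: | shift := -5 | iter idx=4: | shift := -5 | iter idx=5: | shift := -5 | iter idx=6: | shift := -5 | iter idx=7: | shift := -5 | result 5; after: delta := 5 | (not ((delta * (base * (base - step))) == max(4, step))): true | delta := 11 | count := 0 | count := -5 | count := -4 | count := -3 | count := -2 | iter idx=1: | count := -5 | count := -4 | count := -3 | count := -2 | iter idx=2: | count := -5 | count := -4 | count := -3 | count := -2 | iter idx=3: | count := -5 | count := -4 | count := -3 | count := -2 | iter idx=4: | count := -5 | count := -4 | count := -3 | count := -2 | iter idx=5: | count := -5 | count := -4 | count := -3 | count := -2 | shift := 0 | iter idx=1: | extra := -22 | shift := -5 | iter idx=2: | extra := -22 | shift := -5 | iter idx=3: | extra := -22 | shift := -5 | iter idx=4: | extra := -22 | shift := -5 | iter idx=5: | extra := -22 | shift := -5 | iter idx=6: | extra := -22 | shift := -5 | iter idx=7: | extra := -22 | shift := -5 | result 5; agreement on 5.
An exhaustive pass over the 56 declared inputs shows identical outputs.
verdict: equivalent


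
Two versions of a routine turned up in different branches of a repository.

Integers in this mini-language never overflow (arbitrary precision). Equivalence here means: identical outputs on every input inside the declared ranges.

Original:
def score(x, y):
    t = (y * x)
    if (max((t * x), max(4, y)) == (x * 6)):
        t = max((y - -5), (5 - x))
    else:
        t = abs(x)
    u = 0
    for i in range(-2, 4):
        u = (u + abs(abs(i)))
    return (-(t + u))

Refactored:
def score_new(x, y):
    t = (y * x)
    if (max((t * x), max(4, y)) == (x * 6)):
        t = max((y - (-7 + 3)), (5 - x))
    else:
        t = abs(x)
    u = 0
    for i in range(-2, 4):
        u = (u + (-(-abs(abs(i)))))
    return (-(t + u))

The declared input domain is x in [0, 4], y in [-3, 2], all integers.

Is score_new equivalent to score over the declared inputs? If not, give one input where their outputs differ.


The rewrite breaks on x=3, y=2, where the results are -16 and -15.
score: t := 6 | (max((t * x), max(4, y)) == (x * 6)): true | t := 7 | u := 0 | iter i=-2: | u := 2 | iter i=-1: | u := 3 | iter i=0: | u := 3 | iter i=1: | u := 4 | iter i=2: | u := 6 | iter i=3: | u := 9 | result -16
score_new: t := 6 | (max((t * x), max(4, y)) == (x * 6)): true | t := 6 | u := 0 | iter i=-2: | u := 2 | iter i=-1: | u := 3 | iter i=0: | u := 3 | iter i=1: | u := 4 | iter i=2: | u := 6 | iter i=3: | u := 9 | result -15
verdict: not equivalent; witness: x=3, y=2


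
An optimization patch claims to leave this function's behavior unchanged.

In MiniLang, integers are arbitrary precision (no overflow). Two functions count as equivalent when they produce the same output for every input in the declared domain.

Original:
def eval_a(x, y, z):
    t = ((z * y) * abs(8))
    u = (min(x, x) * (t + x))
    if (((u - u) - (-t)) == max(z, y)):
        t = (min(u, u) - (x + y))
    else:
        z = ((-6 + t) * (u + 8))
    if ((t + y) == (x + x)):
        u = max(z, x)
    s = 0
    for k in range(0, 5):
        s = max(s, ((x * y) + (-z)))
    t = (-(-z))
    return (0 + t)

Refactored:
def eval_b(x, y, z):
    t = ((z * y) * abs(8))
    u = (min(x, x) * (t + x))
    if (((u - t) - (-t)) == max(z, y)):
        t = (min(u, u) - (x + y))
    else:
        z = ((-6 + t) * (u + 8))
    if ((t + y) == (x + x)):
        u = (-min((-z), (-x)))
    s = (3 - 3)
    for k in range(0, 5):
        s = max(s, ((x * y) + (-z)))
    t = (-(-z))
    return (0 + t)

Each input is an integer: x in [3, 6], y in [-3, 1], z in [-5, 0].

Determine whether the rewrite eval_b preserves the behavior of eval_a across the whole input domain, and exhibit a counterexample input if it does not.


The rewrite breaks on x=3, y=-3, z=0, where the results are 0 and -102.
eval_a: t becomes 0; next u becomes 9; next (((u - u) - (-t)) == max(z, y)) evaluates to true; next t becomes 9; next ((t + y) == (x + x)) evaluates to true; next u becomes 3; next s becomes 0; next at k=0:; next s becomes 0; next at k=1:; next s becomes 0; next at k=2:; next s becomes 0; next at k=3:; next s becomes 0; next at k=4:; next s becomes 0; next t becomes 0; next final value 0
eval_b: t becomes 0; next u becomes 9; next (((u - t) - (-t)) == max(z, y)) evaluates to false; next z becomes -102; next ((t + y) == (x + x)) evaluates to false; next s becomes 0; next at k=0:; next s becomes 93; next at k=1:; next s becomes 93; next at k=2:; next s becomes 93; next at k=3:; next s becomes 93; next at k=4:; next s becomes 93; next t becomes -102; next final value -102
verdict: not equivalent; witness: x=3, y=-3, z=0


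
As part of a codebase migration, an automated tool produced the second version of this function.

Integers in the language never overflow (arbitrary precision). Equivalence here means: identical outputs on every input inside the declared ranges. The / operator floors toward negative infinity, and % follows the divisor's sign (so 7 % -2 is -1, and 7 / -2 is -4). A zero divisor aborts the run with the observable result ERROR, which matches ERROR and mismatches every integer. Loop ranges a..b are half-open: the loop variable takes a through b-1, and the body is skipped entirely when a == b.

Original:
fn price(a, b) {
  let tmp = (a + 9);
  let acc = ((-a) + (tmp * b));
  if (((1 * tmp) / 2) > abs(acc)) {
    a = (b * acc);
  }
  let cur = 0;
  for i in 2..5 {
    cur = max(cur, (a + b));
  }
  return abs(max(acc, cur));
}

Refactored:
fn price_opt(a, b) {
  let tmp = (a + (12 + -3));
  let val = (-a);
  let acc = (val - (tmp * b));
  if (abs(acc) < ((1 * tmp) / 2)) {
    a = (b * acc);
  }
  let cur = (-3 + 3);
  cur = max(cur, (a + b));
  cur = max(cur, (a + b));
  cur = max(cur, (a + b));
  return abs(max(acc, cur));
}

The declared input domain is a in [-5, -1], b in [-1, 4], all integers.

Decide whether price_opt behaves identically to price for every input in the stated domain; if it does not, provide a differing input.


At a=-5, b=-1: price gives 1, price_opt gives 9.
verdict: not equivalent; witness: a=-5, b=-1


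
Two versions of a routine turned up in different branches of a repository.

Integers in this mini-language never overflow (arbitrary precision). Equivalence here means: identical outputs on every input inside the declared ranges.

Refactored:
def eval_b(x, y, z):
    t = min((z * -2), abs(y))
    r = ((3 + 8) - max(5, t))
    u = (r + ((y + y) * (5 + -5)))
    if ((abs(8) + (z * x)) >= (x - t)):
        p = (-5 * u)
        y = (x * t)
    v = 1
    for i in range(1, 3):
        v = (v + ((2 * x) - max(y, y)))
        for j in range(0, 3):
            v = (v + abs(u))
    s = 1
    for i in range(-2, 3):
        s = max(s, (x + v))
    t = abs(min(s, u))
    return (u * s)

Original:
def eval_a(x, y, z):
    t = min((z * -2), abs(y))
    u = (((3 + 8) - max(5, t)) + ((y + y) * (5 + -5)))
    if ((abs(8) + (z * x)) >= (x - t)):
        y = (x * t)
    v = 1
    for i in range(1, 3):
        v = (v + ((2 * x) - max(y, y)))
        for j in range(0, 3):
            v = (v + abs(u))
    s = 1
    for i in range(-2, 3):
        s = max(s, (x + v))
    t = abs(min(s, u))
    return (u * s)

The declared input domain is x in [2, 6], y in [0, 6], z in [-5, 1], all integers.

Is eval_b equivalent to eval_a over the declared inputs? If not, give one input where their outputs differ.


Differences: local variable names differ, plus constant usage differs, plus statement counts differ, plus arithmetic usage differs — yet all 245 inputs agree.
verdict: equivalent


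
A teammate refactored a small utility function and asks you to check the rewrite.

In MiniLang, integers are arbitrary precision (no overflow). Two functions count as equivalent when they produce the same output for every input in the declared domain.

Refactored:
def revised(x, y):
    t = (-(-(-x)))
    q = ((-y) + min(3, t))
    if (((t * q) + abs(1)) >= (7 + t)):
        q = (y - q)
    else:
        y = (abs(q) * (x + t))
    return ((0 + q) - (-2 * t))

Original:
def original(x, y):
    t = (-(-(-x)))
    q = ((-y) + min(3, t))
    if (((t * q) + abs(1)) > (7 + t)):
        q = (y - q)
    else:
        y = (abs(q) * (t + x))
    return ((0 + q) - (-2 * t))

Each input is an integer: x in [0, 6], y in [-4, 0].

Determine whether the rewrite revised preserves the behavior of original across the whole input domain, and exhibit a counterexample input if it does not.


Not equivalent: x=2, y=0 separates them (-6 vs -2).
original: t becomes -2; next q becomes -2; next (((t * q) + abs(1)) > (7 + t)) evaluates to false; next y becomes 0; next final value -6
revised: t becomes -2; next q becomes -2; next (((t * q) + abs(1)) >= (7 + t)) evaluates to true; next q becomes 2; next final value -2
verdict: not equivalent; witness: x=2, y=0


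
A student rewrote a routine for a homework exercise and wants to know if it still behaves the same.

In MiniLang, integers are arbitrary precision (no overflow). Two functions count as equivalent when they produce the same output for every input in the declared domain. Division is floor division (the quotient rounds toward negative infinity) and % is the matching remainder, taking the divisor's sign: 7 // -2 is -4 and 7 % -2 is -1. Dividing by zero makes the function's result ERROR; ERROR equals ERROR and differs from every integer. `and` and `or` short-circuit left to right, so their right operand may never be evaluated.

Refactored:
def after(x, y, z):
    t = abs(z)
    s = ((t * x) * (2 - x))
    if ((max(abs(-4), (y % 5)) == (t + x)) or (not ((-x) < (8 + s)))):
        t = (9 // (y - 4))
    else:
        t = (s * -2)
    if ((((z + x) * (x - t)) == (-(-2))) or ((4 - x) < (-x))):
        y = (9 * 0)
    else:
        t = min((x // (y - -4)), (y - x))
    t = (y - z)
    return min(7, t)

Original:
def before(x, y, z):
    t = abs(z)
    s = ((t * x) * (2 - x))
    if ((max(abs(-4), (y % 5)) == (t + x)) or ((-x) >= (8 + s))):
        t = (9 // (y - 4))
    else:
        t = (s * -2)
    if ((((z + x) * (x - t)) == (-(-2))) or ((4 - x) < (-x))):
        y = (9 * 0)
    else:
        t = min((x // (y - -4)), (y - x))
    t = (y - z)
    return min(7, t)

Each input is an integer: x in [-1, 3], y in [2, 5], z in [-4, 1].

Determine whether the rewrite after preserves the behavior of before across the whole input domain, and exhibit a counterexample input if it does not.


The two are interchangeable: comparison usage differs; also boolean connective usage differs, and every declared input agrees.
As a probe, take x=3, y=3, z=-4: before runs t=4, then s=-12, then ((max(abs(-4), (y % 5)) == (t + x)) or ((-x) >= (8 + s))) is true, then t=-9, then ((((z + x) * (x - t)) == (-(-2))) or ((4 - x) < (-x))) is false, then t=0, then t=7, then returns 7; after runs t=4, then s=-12, then ((max(abs(-4), (y % 5)) == (t + x)) or (not ((-x) < (8 + s)))) is true, then t=-9, then ((((z + x) * (x - t)) == (-(-2))) or ((4 - x) < (-x))) is false, then t=0, then t=7, then returns 7; both end at 7.
Every one of the 120 inputs gives matching results.
verdict: equivalent


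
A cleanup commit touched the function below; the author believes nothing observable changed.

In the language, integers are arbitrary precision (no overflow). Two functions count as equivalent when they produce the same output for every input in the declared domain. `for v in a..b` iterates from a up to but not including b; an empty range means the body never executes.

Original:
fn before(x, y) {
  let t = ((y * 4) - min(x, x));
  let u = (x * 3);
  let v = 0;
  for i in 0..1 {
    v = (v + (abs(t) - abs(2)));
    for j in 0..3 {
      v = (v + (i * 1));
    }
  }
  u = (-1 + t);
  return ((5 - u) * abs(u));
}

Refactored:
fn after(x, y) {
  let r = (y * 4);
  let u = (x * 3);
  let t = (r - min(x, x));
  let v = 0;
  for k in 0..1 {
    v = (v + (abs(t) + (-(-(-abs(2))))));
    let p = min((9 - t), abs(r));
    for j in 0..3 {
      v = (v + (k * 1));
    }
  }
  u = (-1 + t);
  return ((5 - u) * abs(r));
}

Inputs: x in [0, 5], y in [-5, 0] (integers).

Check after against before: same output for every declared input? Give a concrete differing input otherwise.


Not equivalent: x=0, y=-5 separates them (546 vs 520).
before: t := -20 | u := 0 | v := 0 | iter i=0: | v := 18 | iter j=0: | v := 18 | iter j=1: | v := 18 | iter j=2: | v := 18 | u := -21 | result 546
after: r := -20 | u := 0 | t := -20 | v := 0 | iter k=0: | v := 18 | p := 20 | iter j=0: | v := 18 | iter j=1: | v := 18 | iter j=2: | v := 18 | u := -21 | result 520
verdict: not equivalent; witness: x=0, y=-5


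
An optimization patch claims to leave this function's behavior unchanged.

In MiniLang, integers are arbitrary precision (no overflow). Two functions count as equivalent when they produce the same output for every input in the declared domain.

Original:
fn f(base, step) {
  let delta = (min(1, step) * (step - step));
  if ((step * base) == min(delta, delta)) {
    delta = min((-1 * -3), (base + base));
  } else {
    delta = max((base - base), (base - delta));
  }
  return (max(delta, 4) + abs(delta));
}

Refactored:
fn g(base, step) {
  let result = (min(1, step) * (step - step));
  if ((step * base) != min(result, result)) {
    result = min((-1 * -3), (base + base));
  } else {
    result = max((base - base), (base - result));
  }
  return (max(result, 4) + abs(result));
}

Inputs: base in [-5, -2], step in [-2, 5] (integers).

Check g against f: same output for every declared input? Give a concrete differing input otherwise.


These are not equivalent — on base=-5, step=-2 the outputs split (4 vs 14).
f: delta := 0 | ((step * base) == min(delta, delta)): false | delta := 0 | result 4
g: result := 0 | ((step * base) != min(result, result)): true | result := -10 | result 14
verdict: not equivalent; witness: base=-5, step=-2


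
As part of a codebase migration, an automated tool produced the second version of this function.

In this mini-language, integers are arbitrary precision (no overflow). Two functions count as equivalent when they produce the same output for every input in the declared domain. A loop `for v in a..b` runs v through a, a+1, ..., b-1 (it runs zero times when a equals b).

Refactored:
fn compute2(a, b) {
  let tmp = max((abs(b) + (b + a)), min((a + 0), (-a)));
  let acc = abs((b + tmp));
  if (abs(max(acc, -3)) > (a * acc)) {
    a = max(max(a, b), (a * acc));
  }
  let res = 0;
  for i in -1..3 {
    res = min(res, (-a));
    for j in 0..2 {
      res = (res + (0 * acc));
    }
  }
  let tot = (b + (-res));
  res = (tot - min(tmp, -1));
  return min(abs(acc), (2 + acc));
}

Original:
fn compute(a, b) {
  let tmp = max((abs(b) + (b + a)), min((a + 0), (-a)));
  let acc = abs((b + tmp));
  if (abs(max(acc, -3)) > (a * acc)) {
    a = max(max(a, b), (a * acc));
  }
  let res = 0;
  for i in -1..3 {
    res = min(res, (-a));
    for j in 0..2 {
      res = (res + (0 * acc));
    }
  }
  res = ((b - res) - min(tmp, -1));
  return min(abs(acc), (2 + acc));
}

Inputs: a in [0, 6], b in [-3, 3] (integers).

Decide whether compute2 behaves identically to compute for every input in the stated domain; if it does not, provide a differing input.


Equivalent — the differences include local variable names differ; arithmetic usage differs; statement counts differ, yet no declared input distinguishes the two.
One worked example (a=0, b=0) — compute: tmp = 0; acc = 0; (abs(max(acc, -3)) > (a * acc)) -> false; res = 0; [i=-1]; res = 0; [j=0]; res = 0; [j=1]; res = 0; [i=0]; res = 0; [j=0]; res = 0; [j=1]; res = 0; [i=1]; res = 0; [j=0]; res = 0; [j=1]; res = 0; [i=2]; res = 0; [j=0]; res = 0; [j=1]; res = 0; res = 1; return 0; compute2: tmp = 0; acc = 0; (abs(max(acc, -3)) > (a * acc)) -> false; res = 0; [i=-1]; res = 0; [j=0]; res = 0; [j=1]; res = 0; [i=0]; res = 0; [j=0]; res = 0; [j=1]; res = 0; [i=1]; res = 0; [j=0]; res = 0; [j=1]; res = 0; [i=2]; res = 0; [j=0]; res = 0; [j=1]; res = 0; tot = 0; res = 1; return 0; agreement on 0.
Sweeping the whole domain (49 inputs) finds no disagreement.
verdict: equivalent


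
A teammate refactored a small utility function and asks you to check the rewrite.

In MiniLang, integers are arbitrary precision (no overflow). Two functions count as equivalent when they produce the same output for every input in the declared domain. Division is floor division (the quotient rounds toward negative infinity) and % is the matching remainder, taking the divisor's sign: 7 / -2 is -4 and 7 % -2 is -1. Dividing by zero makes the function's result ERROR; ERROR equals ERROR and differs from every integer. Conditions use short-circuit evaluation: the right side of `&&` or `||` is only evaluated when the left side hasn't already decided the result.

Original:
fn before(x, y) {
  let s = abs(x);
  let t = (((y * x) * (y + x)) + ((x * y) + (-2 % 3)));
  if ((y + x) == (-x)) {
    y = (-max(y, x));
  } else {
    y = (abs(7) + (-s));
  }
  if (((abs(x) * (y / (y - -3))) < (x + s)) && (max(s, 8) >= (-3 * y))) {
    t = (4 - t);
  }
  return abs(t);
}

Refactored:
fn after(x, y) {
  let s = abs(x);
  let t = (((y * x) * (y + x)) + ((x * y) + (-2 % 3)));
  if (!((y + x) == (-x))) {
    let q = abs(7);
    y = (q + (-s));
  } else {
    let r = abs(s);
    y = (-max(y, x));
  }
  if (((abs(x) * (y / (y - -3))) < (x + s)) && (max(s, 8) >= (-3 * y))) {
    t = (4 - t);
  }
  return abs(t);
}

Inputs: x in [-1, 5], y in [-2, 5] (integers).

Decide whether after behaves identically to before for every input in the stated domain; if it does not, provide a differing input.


Although local variable names differ, min/max/abs usage differs, boolean connective usage differs, statement counts differ, 56/56 inputs agree.
verdict: equivalent


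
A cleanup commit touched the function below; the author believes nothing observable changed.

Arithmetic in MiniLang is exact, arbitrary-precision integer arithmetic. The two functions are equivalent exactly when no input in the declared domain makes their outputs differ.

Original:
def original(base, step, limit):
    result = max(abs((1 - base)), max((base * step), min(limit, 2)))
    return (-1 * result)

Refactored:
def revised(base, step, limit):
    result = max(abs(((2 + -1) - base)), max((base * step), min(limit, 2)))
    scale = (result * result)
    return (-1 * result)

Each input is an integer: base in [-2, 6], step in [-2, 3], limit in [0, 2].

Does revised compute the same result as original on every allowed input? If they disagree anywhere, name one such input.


Although local variable names differ, statement counts differ, constant usage differs, arithmetic usage differs, 162/162 inputs agree.
verdict: equivalent


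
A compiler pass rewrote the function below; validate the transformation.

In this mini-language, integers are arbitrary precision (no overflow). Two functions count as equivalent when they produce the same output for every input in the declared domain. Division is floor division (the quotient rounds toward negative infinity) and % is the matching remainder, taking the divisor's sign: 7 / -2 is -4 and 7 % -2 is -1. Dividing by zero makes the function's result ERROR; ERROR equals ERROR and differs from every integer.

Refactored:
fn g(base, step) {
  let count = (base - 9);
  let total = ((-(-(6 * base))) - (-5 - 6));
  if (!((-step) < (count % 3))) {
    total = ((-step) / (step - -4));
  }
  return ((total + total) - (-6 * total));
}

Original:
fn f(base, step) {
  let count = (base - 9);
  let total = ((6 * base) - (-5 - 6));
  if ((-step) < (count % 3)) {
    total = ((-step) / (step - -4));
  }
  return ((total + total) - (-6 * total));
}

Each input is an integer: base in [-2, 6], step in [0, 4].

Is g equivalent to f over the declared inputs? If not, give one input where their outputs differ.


Try base=-2, step=0.
f: count=-11, then total=-1, then ((-step) < (count % 3)) is true, then total=0, then returns 0
g: count=-11, then total=-1, then (!((-step) < (count % 3))) is false, then returns -8
0 and -8 differ, so these are not the same function on this domain.
verdict: not equivalent; witness: base=-2, step=0


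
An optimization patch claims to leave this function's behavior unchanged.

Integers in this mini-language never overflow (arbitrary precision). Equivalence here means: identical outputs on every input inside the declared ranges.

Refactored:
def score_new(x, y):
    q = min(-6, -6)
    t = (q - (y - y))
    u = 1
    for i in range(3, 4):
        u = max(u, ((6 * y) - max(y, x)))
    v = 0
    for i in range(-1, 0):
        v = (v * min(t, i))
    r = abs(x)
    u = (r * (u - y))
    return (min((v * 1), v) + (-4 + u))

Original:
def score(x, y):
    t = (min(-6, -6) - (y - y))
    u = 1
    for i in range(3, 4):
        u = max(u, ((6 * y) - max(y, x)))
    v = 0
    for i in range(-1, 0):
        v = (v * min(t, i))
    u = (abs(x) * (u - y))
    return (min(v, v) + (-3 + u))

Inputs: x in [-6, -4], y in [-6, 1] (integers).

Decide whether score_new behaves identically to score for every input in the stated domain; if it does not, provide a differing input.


Take x=-6, y=-6.
score: t becomes -6; next u becomes 1; next at i=3:; next u becomes 1; next v becomes 0; next at i=-1:; next v becomes 0; next u becomes 42; next final value 39
score_new: q becomes -6; next t becomes -6; next u becomes 1; next at i=3:; next u becomes 1; next v becomes 0; next at i=-1:; next v becomes 0; next r becomes 6; next u becomes 42; next final value 38
39 and 38 differ, so these are not the same function on this domain.
verdict: not equivalent; witness: x=-6, y=-6


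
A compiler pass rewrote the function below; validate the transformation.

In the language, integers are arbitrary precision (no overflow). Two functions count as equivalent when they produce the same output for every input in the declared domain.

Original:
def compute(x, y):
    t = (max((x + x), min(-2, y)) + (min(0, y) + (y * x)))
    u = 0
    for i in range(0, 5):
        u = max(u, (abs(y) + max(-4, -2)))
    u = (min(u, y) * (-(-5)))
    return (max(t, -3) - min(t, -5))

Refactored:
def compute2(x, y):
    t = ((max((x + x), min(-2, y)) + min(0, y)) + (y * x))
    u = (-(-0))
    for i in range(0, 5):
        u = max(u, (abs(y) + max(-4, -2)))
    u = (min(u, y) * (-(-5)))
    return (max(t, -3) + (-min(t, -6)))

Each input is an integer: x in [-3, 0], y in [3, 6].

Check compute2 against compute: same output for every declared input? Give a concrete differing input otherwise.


There is a counterexample at x=-1, y=3: 2 on one side, 3 on the other.
compute: t := -5 | u := 0 | iter i=0: | u := 1 | iter i=1: | u := 1 | iter i=2: | u := 1 | iter i=3: | u := 1 | iter i=4: | u := 1 | u := 5 | result 2
compute2: t := -5 | u := 0 | iter i=0: | u := 1 | iter i=1: | u := 1 | iter i=2: | u := 1 | iter i=3: | u := 1 | iter i=4: | u := 1 | u := 5 | result 3
verdict: not equivalent; witness: x=-1, y=3


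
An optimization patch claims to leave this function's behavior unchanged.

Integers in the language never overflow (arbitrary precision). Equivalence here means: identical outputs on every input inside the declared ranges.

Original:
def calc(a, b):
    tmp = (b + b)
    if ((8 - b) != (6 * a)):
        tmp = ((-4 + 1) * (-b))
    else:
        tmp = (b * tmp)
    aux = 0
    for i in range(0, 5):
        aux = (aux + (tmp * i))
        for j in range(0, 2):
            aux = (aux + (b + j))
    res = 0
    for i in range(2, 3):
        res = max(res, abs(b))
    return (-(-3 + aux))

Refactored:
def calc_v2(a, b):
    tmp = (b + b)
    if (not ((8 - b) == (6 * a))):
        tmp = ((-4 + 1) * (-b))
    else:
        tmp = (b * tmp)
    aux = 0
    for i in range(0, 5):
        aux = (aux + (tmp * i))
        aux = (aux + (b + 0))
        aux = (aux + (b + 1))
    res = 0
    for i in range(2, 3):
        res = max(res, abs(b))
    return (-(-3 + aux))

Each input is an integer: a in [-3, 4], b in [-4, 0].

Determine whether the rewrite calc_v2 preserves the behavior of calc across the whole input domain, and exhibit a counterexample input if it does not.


Behavior is preserved: although arithmetic usage differs, plus loop structure differs, plus boolean connective usage differs, plus comparison usage differs, plus constant usage differs, plus local variable names differ, the outputs never diverge.
One worked example (a=4, b=-4) — calc: tmp=-8, then ((8 - b) != (6 * a)) is true, then tmp=-12, then aux=0, then (i=0), then aux=0, then (j=0), then aux=-4, then (j=1), then aux=-7, then (i=1), then aux=-19, then (j=0), then aux=-23, then (j=1), then aux=-26, then (i=2), then aux=-50, then (j=0), then aux=-54, then (j=1), then aux=-57, then (i=3), then aux=-93, then (j=0), then aux=-97, then (j=1), then aux=-100, then (i=4), then aux=-148, then (j=0), then aux=-152, then (j=1), then aux=-155, then res=0, then (i=2), then res=4, then returns 158; calc_v2: tmp=-8, then (not ((8 - b) == (6 * a))) is true, then tmp=-12, then aux=0, then (i=0), then aux=0, then aux=-4, then aux=-7, then (i=1), then aux=-19, then aux=-23, then aux=-26, then (i=2), then aux=-50, then aux=-54, then aux=-57, then (i=3), then aux=-93, then aux=-97, then aux=-100, then (i=4), then aux=-148, then aux=-152, then aux=-155, then res=0, then (i=2), then res=4, then returns 158; agreement on 158.
Every one of the 40 inputs gives matching results.
verdict: equivalent


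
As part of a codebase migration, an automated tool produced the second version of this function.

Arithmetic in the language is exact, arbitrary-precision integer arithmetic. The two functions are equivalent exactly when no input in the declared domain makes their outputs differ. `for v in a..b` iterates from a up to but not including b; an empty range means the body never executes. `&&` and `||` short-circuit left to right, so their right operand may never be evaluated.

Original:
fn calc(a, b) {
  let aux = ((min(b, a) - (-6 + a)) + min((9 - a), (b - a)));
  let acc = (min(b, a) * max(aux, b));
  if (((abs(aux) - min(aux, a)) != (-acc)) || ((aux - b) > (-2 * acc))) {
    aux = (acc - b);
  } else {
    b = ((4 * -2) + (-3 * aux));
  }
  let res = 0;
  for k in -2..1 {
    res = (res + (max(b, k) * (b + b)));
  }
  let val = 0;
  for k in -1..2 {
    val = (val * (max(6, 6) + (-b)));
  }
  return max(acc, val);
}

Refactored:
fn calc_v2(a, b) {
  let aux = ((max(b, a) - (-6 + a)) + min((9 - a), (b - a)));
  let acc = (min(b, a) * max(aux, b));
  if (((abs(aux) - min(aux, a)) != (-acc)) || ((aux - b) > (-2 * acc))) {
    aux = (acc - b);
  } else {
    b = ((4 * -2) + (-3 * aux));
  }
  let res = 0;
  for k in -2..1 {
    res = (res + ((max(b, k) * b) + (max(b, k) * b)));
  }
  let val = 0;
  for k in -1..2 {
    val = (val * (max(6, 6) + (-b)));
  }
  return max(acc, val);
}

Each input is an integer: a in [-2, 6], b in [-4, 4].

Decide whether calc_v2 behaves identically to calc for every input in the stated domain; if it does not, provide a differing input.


There is a counterexample at a=0, b=-4: 8 on one side, 0 on the other.
calc: aux=-2, then acc=8, then (((abs(aux) - min(aux, a)) != (-acc)) || ((aux - b) > (-2 * acc))) is true, then aux=12, then res=0, then (k=-2), then res=16, then (k=-1), then res=24, then (k=0), then res=24, then val=0, then (k=-1), then val=0, then (k=0), then val=0, then (k=1), then val=0, then returns 8
calc_v2: aux=2, then acc=-8, then (((abs(aux) - min(aux, a)) != (-acc)) || ((aux - b) > (-2 * acc))) is true, then aux=-4, then res=0, then (k=-2), then res=16, then (k=-1), then res=24, then (k=0), then res=24, then val=0, then (k=-1), then val=0, then (k=0), then val=0, then (k=1), then val=0, then returns 0
verdict: not equivalent; witness: a=0, b=-4


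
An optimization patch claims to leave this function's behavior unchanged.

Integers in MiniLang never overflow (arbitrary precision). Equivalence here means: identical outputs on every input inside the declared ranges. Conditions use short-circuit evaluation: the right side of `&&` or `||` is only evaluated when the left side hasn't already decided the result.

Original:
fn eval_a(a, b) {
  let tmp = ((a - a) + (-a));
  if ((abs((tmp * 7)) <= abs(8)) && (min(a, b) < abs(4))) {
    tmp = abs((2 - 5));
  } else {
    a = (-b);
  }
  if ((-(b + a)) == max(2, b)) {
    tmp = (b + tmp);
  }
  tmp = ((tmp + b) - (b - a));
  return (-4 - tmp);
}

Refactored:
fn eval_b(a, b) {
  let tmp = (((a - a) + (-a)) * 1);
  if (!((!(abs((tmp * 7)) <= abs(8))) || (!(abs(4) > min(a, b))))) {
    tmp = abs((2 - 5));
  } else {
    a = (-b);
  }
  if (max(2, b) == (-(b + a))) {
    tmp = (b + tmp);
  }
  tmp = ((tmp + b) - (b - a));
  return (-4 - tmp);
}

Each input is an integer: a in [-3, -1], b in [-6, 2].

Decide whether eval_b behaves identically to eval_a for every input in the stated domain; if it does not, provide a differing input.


Although arithmetic usage differs; and comparison usage differs; and boolean connective usage differs; and constant usage differs, 27/27 inputs agree.
verdict: equivalent
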